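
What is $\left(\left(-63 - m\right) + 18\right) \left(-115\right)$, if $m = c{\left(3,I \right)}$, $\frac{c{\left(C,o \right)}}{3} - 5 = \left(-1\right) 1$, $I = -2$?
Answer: $6555$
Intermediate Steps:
$c{\left(C,o \right)} = 12$ ($c{\left(C,o \right)} = 15 + 3 \left(\left(-1\right) 1\right) = 15 + 3 \left(-1\right) = 15 - 3 = 12$)
$m = 12$
$\left(\left(-63 - m\right) + 18\right) \left(-115\right) = \left(\left(-63 - 12\right) + 18\right) \left(-115\right) = \left(-75 + 18\right) \left(-115\right) = \left(-57\right) \left(-115\right) = 6555$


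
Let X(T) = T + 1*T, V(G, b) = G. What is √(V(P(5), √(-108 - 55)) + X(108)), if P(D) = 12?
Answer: 2*√57 ≈ 15.100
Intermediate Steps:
X(T) = 2*T (X(T) = T + T = 2*T)
√(V(P(5), √(-108 - 55)) + X(108)) = √(12 + 2*108) = √(12 + 216) = √228 = 2*√57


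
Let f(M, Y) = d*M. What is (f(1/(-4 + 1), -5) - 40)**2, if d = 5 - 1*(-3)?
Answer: 16384/9 ≈ 1820.4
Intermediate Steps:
d = 8 (d = 5 + 3 = 8)
f(M, Y) = 8*M
(f(1/(-4 + 1), -5) - 40)**2 = (8/(-4 + 1) - 40)**2 = (8/(-3) - 40)**2 = (8*(-1/3) - 40)**2 = (-8/3 - 40)**2 = (-128/3)**2 = 16384/9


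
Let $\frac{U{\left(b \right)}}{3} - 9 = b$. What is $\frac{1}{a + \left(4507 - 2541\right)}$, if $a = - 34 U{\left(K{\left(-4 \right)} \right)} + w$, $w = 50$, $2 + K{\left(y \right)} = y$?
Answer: $\frac{1}{1710} \approx 0.0005848$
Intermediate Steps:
$K{\left(y \right)} = -2 + y$
$U{\left(b \right)} = 27 + 3 b$
$a = -256$ ($a = - 34 \left(27 + 3 \left(-2 - 4\right)\right) + 50 = - 34 \left(27 + 3 \left(-6\right)\right) + 50 = - 34 \left(27 - 18\right) + 50 = \left(-34\right) 9 + 50 = -306 + 50 = -256$)
$\frac{1}{a + \left(4507 - 2541\right)} = \frac{1}{-256 + \left(4507 - 2541\right)} = \frac{1}{-256 + 1966} = \frac{1}{1710}$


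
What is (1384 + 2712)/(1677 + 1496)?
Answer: 4096/3173 ≈ 1.2909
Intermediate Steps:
(1384 + 2712)/(1677 + 1496) = 4096/3173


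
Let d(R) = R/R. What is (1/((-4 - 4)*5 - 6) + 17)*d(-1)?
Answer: 781/46 ≈ 16.978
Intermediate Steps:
d(R) = 1
(1/((-4 - 4)*5 - 6) + 17)*d(-1) = (1/((-4 - 4)*5 - 6) + 17)*1 = (1/(-8*5 - 6) + 17)*1 = (1/(-40 - 6) + 17)*1 = (1/(-46) + 17)*1 = (-1/46 + 17)*1 = (781/46)*1 = 781/46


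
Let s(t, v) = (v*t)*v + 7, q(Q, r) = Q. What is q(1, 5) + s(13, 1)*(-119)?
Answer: -2379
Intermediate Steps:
s(t, v) = 7 + t*v² (s(t, v) = (t*v)*v + 7 = t*v² + 7 = 7 + t*v²)
q(1, 5) + s(13, 1)*(-119) = 1 + (7 + 13*1²)*(-119) = 1 + (7 + 13*1)*(-119) = 1 + (7 + 13)*(-119) = 1 + 20*(-119) = 1 - 2380 = -2379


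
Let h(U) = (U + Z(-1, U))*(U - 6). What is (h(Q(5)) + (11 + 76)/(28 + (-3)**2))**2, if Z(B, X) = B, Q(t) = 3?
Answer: 18225/1369 ≈ 13.313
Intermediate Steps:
h(U) = (-1 + U)*(-6 + U) (h(U) = (U - 1)*(U - 6) = (-1 + U)*(-6 + U))
(h(Q(5)) + (11 + 76)/(28 + (-3)**2))**2 = ((6 + 3**2 - 7*3) + (11 + 76)/(28 + (-3)**2))**2 = ((6 + 9 - 21) + 87/(28 + 9))**2 = (-6 + 87/37)**2 = (-135/37)**2 = 18225/1369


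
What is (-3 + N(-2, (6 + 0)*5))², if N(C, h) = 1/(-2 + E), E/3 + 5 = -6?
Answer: 11236/1225 ≈ 9.1722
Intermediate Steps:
E = -33 (E = -15 + 3*(-6) = -15 - 18 = -33)
N(C, h) = -1/35 (N(C, h) = 1/(-2 - 33) = 1/(-35) = -1/35)
(-3 + N(-2, (6 + 0)*5))² = (-3 - 1/35)² = (-106/35)² = 11236/1225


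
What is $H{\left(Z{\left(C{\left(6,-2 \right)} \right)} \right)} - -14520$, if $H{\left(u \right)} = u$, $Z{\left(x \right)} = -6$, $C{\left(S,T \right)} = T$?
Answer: $14514$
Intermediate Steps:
$H{\left(Z{\left(C{\left(6,-2 \right)} \right)} \right)} - -14520 = -6 - -14520 = -6 + 14520 = 14514$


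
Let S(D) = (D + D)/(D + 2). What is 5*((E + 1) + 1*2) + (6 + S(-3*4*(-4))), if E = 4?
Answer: 1073/25 ≈ 42.920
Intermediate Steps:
S(D) = 2*D/(2 + D) (S(D) = (2*D)/(2 + D) = 2*D/(2 + D))
5*((E + 1) + 1*2) + (6 + S(-3*4*(-4))) = 5*((4 + 1) + 1*2) + (6 + 2*(-3*4*(-4))/(2 - 3*4*(-4))) = 5*(5 + 2) + (6 + 2*(-12*(-4))/(2 - 12*(-4))) = 5*7 + (6 + 2*48/(2 + 48)) = 35 + (6 + 2*48/50) = 35 + (6 + 2*48*(1/50)) = 35 + (6 + 48/25) = 35 + 198/25 = 1073/25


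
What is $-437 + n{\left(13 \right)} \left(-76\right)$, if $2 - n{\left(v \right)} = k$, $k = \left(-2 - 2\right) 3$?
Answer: $-1501$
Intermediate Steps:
$k = -12$ ($k = \left(-4\right) 3 = -12$)
$n{\left(v \right)} = 14$ ($n{\left(v \right)} = 2 - -12 = 2 + 12 = 14$)
$-437 + n{\left(13 \right)} \left(-76\right) = -437 + 14 \left(-76\right) = -437 - 1064 = -1501$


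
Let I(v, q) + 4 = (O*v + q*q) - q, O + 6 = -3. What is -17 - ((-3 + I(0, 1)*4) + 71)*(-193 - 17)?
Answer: 10903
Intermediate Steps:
O = -9 (O = -6 - 3 = -9)
I(v, q) = -4 + q**2 - q - 9*v (I(v, q) = -4 + ((-9*v + q*q) - q) = -4 + ((-9*v + q**2) - q) = -4 + ((q**2 - 9*v) - q) = -4 + (q**2 - q - 9*v) = -4 + q**2 - q - 9*v)
-17 - ((-3 + I(0, 1)*4) + 71)*(-193 - 17) = -17 - ((-3 + (-4 + 1**2 - 1*1 - 9*0)*4) + 71)*(-193 - 17) = -17 - ((-3 + (-4 + 1 - 1 + 0)*4) + 71)*(-210) = -17 - ((-3 - 4*4) + 71)*(-210) = -17 - ((-3 - 16) + 71)*(-210) = -17 - (-19 + 71)*(-210) = -17 - 52*(-210) = -17 - 1*(-10920) = -17 + 10920 = 10903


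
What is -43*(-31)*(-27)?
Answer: -35991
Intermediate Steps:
-43*(-31)*(-27) = 1333*(-27) = -35991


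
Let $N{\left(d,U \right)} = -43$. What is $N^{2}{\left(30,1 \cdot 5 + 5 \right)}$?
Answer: $1849$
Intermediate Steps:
$N^{2}{\left(30,1 \cdot 5 + 5 \right)} = \left(-43\right)^{2} = 1849$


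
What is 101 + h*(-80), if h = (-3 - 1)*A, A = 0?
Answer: 101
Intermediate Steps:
h = 0 (h = (-3 - 1)*0 = -4*0 = 0)
101 + h*(-80) = 101 + 0*(-80) = 101 + 0 = 101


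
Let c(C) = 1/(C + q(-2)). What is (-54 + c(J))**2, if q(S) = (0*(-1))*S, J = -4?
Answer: 47089/16 ≈ 2943.1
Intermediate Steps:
q(S) = 0 (q(S) = 0*S = 0)
c(C) = 1/C (c(C) = 1/(C + 0) = 1/C)
(-54 + c(J))**2 = (-54 + 1/(-4))**2 = (-54 - 1/4)**2 = (-217/4)**2 = 47089/16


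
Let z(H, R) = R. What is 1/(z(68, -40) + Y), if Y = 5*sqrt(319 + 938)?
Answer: 8/5965 + sqrt(1257)/5965 ≈ 0.0072849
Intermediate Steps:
Y = 5*sqrt(1257) ≈ 177.27
1/(z(68, -40) + Y) = 1/(-40 + 5*sqrt(1257))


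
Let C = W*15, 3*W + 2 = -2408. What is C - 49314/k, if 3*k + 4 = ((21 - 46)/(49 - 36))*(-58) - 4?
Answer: -9071273/673 ≈ -13479.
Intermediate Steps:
W = -2410/3 (W = -⅔ + (⅓)*(-2408) = -⅔ - 2408/3 = -2410/3 ≈ -803.33)
C = -12050 (C = -2410/3*15 = -12050)
k = 1346/39 (k = -4/3 + (((21 - 46)/(49 - 36))*(-58) - 4)/3 = -4/3 + (-25/13*(-58) - 4)/3 = -4/3 + (1450/13 - 4)/3 = -4/3 + (⅓)*(1398/13) = -4/3 + 466/13 = 1346/39 ≈ 34.513)
C - 49314/k = -12050 - 49314/1346/39 = -12050 - 49314*39/1346 = -12050 - 1*961623/673 = -12050 - 961623/673 = -9071273/673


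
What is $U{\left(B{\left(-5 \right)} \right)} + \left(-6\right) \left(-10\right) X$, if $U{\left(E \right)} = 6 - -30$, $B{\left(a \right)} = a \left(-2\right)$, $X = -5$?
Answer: $-264$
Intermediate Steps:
$B{\left(a \right)} = - 2 a$
$U{\left(E \right)} = 36$ ($U{\left(E \right)} = 6 + 30 = 36$)
$U{\left(B{\left(-5 \right)} \right)} + \left(-6\right) \left(-10\right) X = 36 + \left(-6\right) \left(-10\right) \left(-5\right) = 36 + 60 \left(-5\right) = 36 - 300 = -264$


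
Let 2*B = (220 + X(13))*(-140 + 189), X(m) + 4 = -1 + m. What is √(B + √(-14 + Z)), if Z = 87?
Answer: √(5586 + √73) ≈ 74.797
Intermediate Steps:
X(m) = -5 + m (X(m) = -4 + (-1 + m) = -5 + m)
B = 5586 (B = ((220 + (-5 + 13))*(-140 + 189))/2 = ((220 + 8)*49)/2 = (228*49)/2 = (½)*11172 = 5586)
√(B + √(-14 + Z)) = √(5586 + √(-14 + 87)) = √(5586 + √73)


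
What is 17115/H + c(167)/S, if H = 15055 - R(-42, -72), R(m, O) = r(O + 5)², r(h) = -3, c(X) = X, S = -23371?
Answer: 397481983/351640066 ≈ 1.1304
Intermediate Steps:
R(m, O) = 9 (R(m, O) = (-3)² = 9)
H = 15046 (H = 15055 - 1*9 = 15055 - 9 = 15046)
17115/H + c(167)/S = 17115/15046 + 167/(-23371) = 17115*(1/15046) + 167*(-1/23371) = 17115/15046 - 167/23371 = 397481983/351640066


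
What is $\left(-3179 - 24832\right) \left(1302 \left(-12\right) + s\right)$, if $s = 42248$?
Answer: $-745764864$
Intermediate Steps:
$\left(-3179 - 24832\right) \left(1302 \left(-12\right) + s\right) = \left(-3179 - 24832\right) \left(1302 \left(-12\right) + 42248\right) = - 28011 \left(-15624 + 42248\right) = \left(-28011\right) 26624 = -745764864$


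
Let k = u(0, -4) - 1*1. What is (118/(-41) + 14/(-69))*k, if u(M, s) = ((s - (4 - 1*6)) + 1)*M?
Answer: 8716/2829 ≈ 3.0809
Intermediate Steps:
u(M, s) = M*(3 + s) (u(M, s) = ((s - (4 - 6)) + 1)*M = ((s - 1*(-2)) + 1)*M = ((s + 2) + 1)*M = ((2 + s) + 1)*M = (3 + s)*M = M*(3 + s))
k = -1 (k = 0*(3 - 4) - 1*1 = 0*(-1) - 1 = 0 - 1 = -1)
(118/(-41) + 14/(-69))*k = (118/(-41) + 14/(-69))*(-1) = (118*(-1/41) + 14*(-1/69))*(-1) = (-118/41 - 14/69)*(-1) = -8716/2829*(-1) = 8716/2829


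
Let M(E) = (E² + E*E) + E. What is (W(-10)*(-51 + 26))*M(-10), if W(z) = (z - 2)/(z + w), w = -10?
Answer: -2850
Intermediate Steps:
W(z) = (-2 + z)/(-10 + z) (W(z) = (z - 2)/(z - 10) = (-2 + z)/(-10 + z))
M(E) = E + 2*E² (M(E) = (E² + E²) + E = 2*E² + E = E + 2*E²)
(W(-10)*(-51 + 26))*M(-10) = (((-2 - 10)/(-10 - 10))*(-51 + 26))*(-10*(1 + 2*(-10))) = ((-12/(-20))*(-25))*(-10*(1 - 20)) = (-1/20*(-12)*(-25))*(-10*(-19)) = ((⅗)*(-25))*190 = -15*190 = -2850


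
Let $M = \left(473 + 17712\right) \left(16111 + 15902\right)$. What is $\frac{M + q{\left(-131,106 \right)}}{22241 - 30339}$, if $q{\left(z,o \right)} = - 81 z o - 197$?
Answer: $- \frac{291640487}{4049} \approx -72028.0$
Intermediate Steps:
$q{\left(z,o \right)} = -197 - 81 o z$ ($q{\left(z,o \right)} = - 81 o z - 197 = -197 - 81 o z$)
$M = 582156405$ ($M = 18185 \cdot 32013 = 582156405$)
$\frac{M + q{\left(-131,106 \right)}}{22241 - 30339} = \frac{582156405 - \left(197 + 8586 \left(-131\right)\right)}{22241 - 30339} = \frac{582156405 + \left(-197 + 1124766\right)}{-8098} = \left(582156405 + 1124569\right) \left(- \frac{1}{8098}\right) = 583280974 \left(- \frac{1}{8098}\right) = - \frac{291640487}{4049}$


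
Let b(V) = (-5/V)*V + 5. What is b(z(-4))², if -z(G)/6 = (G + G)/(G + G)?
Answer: 0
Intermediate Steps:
z(G) = -6 (z(G) = -6*(G + G)/(G + G) = -6*2*G/(2*G) = -6*2*G*1/(2*G) = -6*1 = -6)
b(V) = 0 (b(V) = -5 + 5 = 0)
b(z(-4))² = 0² = 0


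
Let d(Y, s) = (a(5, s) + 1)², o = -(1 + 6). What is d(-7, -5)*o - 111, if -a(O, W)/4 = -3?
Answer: -1294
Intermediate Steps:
o = -7 (o = -1*7 = -7)
a(O, W) = 12 (a(O, W) = -4*(-3) = 12)
d(Y, s) = 169 (d(Y, s) = (12 + 1)² = 13² = 169)
d(-7, -5)*o - 111 = 169*(-7) - 111 = -1183 - 111 = -1294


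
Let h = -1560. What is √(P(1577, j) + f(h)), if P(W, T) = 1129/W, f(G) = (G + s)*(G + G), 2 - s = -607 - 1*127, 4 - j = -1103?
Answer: √6393597807953/1577 ≈ 1603.4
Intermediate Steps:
j = 1107 (j = 4 - 1*(-1103) = 4 + 1103 = 1107)
s = 736 (s = 2 - (-607 - 1*127) = 2 - (-607 - 127) = 2 - 1*(-734) = 2 + 734 = 736)
f(G) = 2*G*(736 + G) (f(G) = (G + 736)*(G + G) = (736 + G)*(2*G) = 2*G*(736 + G))
√(P(1577, j) + f(h)) = √(1129/1577 + 2*(-1560)*(736 - 1560)) = √(1129*(1/1577) + 2*(-1560)*(-824)) = √(1129/1577 + 2570880) = √(4054278889/1577) = √6393597807953/1577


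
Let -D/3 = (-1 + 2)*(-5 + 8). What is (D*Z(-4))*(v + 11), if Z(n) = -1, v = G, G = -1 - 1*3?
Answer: 63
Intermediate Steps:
G = -4 (G = -1 - 3 = -4)
v = -4
D = -9 (D = -3*(-1 + 2)*(-5 + 8) = -3*3 = -9)
(D*Z(-4))*(v + 11) = (-9*(-1))*(-4 + 11) = 9*7 = 63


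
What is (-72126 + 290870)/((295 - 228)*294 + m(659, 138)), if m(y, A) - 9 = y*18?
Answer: 218744/31569 ≈ 6.9291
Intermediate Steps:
m(y, A) = 9 + 18*y (m(y, A) = 9 + y*18 = 9 + 18*y)
(-72126 + 290870)/((295 - 228)*294 + m(659, 138)) = (-72126 + 290870)/((295 - 228)*294 + (9 + 18*659)) = 218744/(67*294 + (9 + 11862)) = 218744/(19698 + 11871) = 218744/31569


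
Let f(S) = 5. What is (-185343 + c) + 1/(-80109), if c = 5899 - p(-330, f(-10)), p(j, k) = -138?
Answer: -14364024355/80109 ≈ -1.7931e+5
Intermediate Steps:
c = 6037 (c = 5899 - 1*(-138) = 5899 + 138 = 6037)
(-185343 + c) + 1/(-80109) = (-185343 + 6037) + 1/(-80109) = -179306 - 1/80109 = -14364024355/80109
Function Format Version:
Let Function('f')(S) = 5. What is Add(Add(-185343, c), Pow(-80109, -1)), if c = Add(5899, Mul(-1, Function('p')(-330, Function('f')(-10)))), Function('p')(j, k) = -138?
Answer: Rational(-14364024355, 80109) ≈ -1.7931e+5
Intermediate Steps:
c = 6037 (c = Add(5899, Mul(-1, -138)) = Add(5899, 138) = 6037)
Add(Add(-185343, c), Pow(-80109, -1)) = Add(Add(-185343, 6037), Pow(-80109, -1)) = Add(-179306, Rational(-1, 80109)) = Rational(-14364024355, 80109)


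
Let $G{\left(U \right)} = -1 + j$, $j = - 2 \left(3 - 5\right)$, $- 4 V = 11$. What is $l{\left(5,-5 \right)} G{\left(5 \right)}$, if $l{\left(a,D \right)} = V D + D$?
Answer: $\frac{105}{4} \approx 26.25$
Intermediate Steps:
$V = - \frac{11}{4}$ ($V = \left(- \frac{1}{4}\right) 11 = - \frac{11}{4} \approx -2.75$)
$j = 4$ ($j = \left(-2\right) \left(-2\right) = 4$)
$G{\left(U \right)} = 3$ ($G{\left(U \right)} = -1 + 4 = 3$)
$l{\left(a,D \right)} = - \frac{7 D}{4}$ ($l{\left(a,D \right)} = - \frac{11 D}{4} + D = - \frac{7 D}{4}$)
$l{\left(5,-5 \right)} G{\left(5 \right)} = \left(- \frac{7}{4}\right) \left(-5\right) 3 = \frac{35}{4} \cdot 3 = \frac{105}{4}$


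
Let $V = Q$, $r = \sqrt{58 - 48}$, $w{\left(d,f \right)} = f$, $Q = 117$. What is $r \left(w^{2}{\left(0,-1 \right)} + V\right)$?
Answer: $118 \sqrt{10} \approx 373.15$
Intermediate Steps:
$r = \sqrt{10} \approx 3.1623$
$V = 117$
$r \left(w^{2}{\left(0,-1 \right)} + V\right) = \sqrt{10} \left(\left(-1\right)^{2} + 117\right) = \sqrt{10} \left(1 + 117\right) = \sqrt{10} \cdot 118 = 118 \sqrt{10}$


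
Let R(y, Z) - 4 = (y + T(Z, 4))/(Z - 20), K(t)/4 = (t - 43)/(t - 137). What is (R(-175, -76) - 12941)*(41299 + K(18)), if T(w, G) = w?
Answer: -2034188104127/3808 ≈ -5.3419e+8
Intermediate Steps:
K(t) = 4*(-43 + t)/(-137 + t) (K(t) = 4*((t - 43)/(t - 137)) = 4*((-43 + t)/(-137 + t)) = 4*(-43 + t)/(-137 + t))
R(y, Z) = 4 + (Z + y)/(-20 + Z) (R(y, Z) = 4 + (y + Z)/(Z - 20) = 4 + (Z + y)/(-20 + Z))
(R(-175, -76) - 12941)*(41299 + K(18)) = ((-80 - 175 + 5*(-76))/(-20 - 76) - 12941)*(41299 + 4*(-43 + 18)/(-137 + 18)) = ((-80 - 175 - 380)/(-96) - 12941)*(41299 + 4*(-25)/(-119)) = (-1/96*(-635) - 12941)*(41299 + 4*(-1/119)*(-25)) = (635/96 - 12941)*(41299 + 100/119) = -1241701/96*4914681/119 = -2034188104127/3808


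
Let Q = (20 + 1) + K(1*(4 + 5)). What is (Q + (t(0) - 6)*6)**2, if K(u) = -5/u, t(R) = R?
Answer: 19600/81 ≈ 241.98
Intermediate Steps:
Q = 184/9 (Q = (20 + 1) - 5/(4 + 5) = 21 - 5/(1*9) = 21 - 5/9 = 184/9 ≈ 20.444)
(Q + (t(0) - 6)*6)**2 = (184/9 + (0 - 6)*6)**2 = (184/9 - 6*6)**2 = (184/9 - 36)**2 = (-140/9)**2 = 19600/81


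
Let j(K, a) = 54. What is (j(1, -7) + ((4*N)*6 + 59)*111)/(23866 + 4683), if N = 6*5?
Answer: 86523/28549 ≈ 3.0307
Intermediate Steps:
N = 30
(j(1, -7) + ((4*N)*6 + 59)*111)/(23866 + 4683) = (54 + ((4*30)*6 + 59)*111)/(23866 + 4683) = (54 + (120*6 + 59)*111)/28549 = (54 + (720 + 59)*111)*(1/28549) = (54 + 779*111)*(1/28549) = (54 + 86469)*(1/28549) = 86523*(1/28549) = 86523/28549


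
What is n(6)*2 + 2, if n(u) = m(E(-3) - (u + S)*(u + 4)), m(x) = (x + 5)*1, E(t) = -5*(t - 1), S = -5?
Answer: 32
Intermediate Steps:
E(t) = 5 - 5*t (E(t) = -5*(-1 + t) = 5 - 5*t)
m(x) = 5 + x (m(x) = (5 + x)*1 = 5 + x)
n(u) = 25 - (-5 + u)*(4 + u) (n(u) = 5 + ((5 - 5*(-3)) - (u - 5)*(u + 4)) = 5 + ((5 + 15) - (-5 + u)*(4 + u)) = 5 + (20 - (-5 + u)*(4 + u)) = 25 - (-5 + u)*(4 + u))
n(6)*2 + 2 = (45 + 6 - 1*6**2)*2 + 2 = (45 + 6 - 1*36)*2 + 2 = (45 + 6 - 36)*2 + 2 = 15*2 + 2 = 30 + 2 = 32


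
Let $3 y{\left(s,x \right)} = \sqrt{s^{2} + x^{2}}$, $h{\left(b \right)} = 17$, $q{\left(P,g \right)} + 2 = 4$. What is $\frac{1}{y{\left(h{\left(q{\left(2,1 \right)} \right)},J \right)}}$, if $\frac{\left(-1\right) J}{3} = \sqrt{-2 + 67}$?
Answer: $\frac{3 \sqrt{874}}{874} \approx 0.10148$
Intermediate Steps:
$q{\left(P,g \right)} = 2$ ($q{\left(P,g \right)} = -2 + 4 = 2$)
$J = - 3 \sqrt{65}$ ($J = - 3 \sqrt{-2 + 67} = - 3 \sqrt{65} \approx -24.187$)
$y{\left(s,x \right)} = \frac{\sqrt{s^{2} + x^{2}}}{3}$
$\frac{1}{y{\left(h{\left(q{\left(2,1 \right)} \right)},J \right)}} = \frac{1}{\frac{1}{3} \sqrt{17^{2} + \left(- 3 \sqrt{65}\right)^{2}}} = \frac{1}{\frac{1}{3} \sqrt{289 + 585}} = \frac{1}{\frac{1}{3} \sqrt{874}} = \frac{3 \sqrt{874}}{874}$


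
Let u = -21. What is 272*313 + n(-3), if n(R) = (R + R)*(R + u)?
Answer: 85280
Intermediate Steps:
n(R) = 2*R*(-21 + R) (n(R) = (R + R)*(R - 21) = (2*R)*(-21 + R) = 2*R*(-21 + R))
272*313 + n(-3) = 272*313 + 2*(-3)*(-21 - 3) = 85136 + 2*(-3)*(-24) = 85136 + 144 = 85280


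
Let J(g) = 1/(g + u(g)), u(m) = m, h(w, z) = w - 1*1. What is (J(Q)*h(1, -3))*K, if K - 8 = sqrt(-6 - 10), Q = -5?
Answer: 0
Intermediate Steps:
h(w, z) = -1 + w (h(w, z) = w - 1 = -1 + w)
J(g) = 1/(2*g) (J(g) = 1/(g + g) = 1/(2*g))
K = 8 + 4*I (K = 8 + sqrt(-6 - 10) = 8 + sqrt(-16) = 8 + 4*I ≈ 8.0 + 4.0*I)
(J(Q)*h(1, -3))*K = (((1/2)/(-5))*(-1 + 1))*(8 + 4*I) = (((1/2)*(-1/5))*0)*(8 + 4*I) = (-1/10*0)*(8 + 4*I) = 0*(8 + 4*I) = 0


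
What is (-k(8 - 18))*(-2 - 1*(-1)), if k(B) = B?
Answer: -10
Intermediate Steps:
(-k(8 - 18))*(-2 - 1*(-1)) = (-(8 - 18))*(-2 - 1*(-1)) = (-1*(-10))*(-2 + 1) = 10*(-1) = -10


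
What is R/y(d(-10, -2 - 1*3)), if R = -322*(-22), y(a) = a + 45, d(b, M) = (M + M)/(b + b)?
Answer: 2024/13 ≈ 155.69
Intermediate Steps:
d(b, M) = M/b (d(b, M) = (2*M)/((2*b)) = (2*M)*(1/(2*b)) = M/b)
y(a) = 45 + a
R = 7084
R/y(d(-10, -2 - 1*3)) = 7084/(45 + (-2 - 1*3)/(-10)) = 7084/(45 + (-2 - 3)*(-⅒)) = 7084/(45 - 5*(-⅒)) = 7084/(45 + ½) = 7084/(91/2) = 7084*(2/91) = 2024/13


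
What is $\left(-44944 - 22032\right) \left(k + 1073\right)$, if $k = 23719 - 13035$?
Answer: $-787436832$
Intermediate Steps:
$k = 10684$ ($k = 23719 - 13035 = 10684$)
$\left(-44944 - 22032\right) \left(k + 1073\right) = \left(-44944 - 22032\right) \left(10684 + 1073\right) = \left(-66976\right) 11757 = -787436832$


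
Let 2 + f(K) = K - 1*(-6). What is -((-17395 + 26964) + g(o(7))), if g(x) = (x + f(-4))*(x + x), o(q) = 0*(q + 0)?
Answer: -9569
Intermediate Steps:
f(K) = 4 + K (f(K) = -2 + (K - 1*(-6)) = -2 + (K + 6) = -2 + (6 + K) = 4 + K)
o(q) = 0 (o(q) = 0*q = 0)
g(x) = 2*x² (g(x) = (x + (4 - 4))*(x + x) = (x + 0)*(2*x) = x*(2*x) = 2*x²)
-((-17395 + 26964) + g(o(7))) = -((-17395 + 26964) + 2*0²) = -(9569 + 2*0) = -(9569 + 0) = -1*9569 = -9569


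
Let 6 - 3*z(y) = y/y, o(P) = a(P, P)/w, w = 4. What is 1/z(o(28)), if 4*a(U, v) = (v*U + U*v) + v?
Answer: 3/5 ≈ 0.60000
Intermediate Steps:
a(U, v) = v/4 + U*v/2 (a(U, v) = ((v*U + U*v) + v)/4 = ((U*v + U*v) + v)/4 = (2*U*v + v)/4 = (v + 2*U*v)/4 = v/4 + U*v/2)
o(P) = P*(1 + 2*P)/16 (o(P) = (P*(1 + 2*P)/4)/4 = (P*(1 + 2*P)/4)*(1/4) = P*(1 + 2*P)/16)
z(y) = 5/3 (z(y) = 2 - y/(3*y) = 2 - 1/3*1 = 2 - 1/3 = 5/3)
1/z(o(28)) = 1/(5/3) = 3/5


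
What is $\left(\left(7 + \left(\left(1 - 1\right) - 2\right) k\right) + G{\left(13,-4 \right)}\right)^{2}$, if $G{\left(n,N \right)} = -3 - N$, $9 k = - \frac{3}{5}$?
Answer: $\frac{14884}{225} \approx 66.151$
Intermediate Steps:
$k = - \frac{1}{15}$ ($k = \frac{\left(-3\right) \frac{1}{5}}{9} = \frac{1}{9} \left(- \frac{3}{5}\right) = - \frac{1}{15} \approx -0.066667$)
$\left(\left(7 + \left(\left(1 - 1\right) - 2\right) k\right) + G{\left(13,-4 \right)}\right)^{2} = \left(\left(7 + \left(\left(1 - 1\right) - 2\right) \left(- \frac{1}{15}\right)\right) - -1\right)^{2} = \left(\left(7 + \left(0 - 2\right) \left(- \frac{1}{15}\right)\right) + \left(-3 + 4\right)\right)^{2} = \left(\left(7 - - \frac{2}{15}\right) + 1\right)^{2} = \left(\left(7 + \frac{2}{15}\right) + 1\right)^{2} = \left(\frac{107}{15} + 1\right)^{2} = \left(\frac{122}{15}\right)^{2} = \frac{14884}{225}$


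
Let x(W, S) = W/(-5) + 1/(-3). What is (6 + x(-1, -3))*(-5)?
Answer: -88/3 ≈ -29.333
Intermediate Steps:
x(W, S) = -⅓ - W/5 (x(W, S) = W*(-⅕) + 1*(-⅓) = -W/5 - ⅓ = -⅓ - W/5)
(6 + x(-1, -3))*(-5) = (6 + (-⅓ - ⅕*(-1)))*(-5) = (6 + (-⅓ + ⅕))*(-5) = (6 - 2/15)*(-5) = (88/15)*(-5) = -88/3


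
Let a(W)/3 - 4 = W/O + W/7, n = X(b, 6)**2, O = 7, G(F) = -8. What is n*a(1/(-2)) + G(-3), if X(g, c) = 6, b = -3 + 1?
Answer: 2860/7 ≈ 408.57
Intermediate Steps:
b = -2
n = 36 (n = 6**2 = 36)
a(W) = 12 + 6*W/7 (a(W) = 12 + 3*(W/7 + W/7) = 12 + 3*(2*W/7) = 12 + 6*W/7)
n*a(1/(-2)) + G(-3) = 36*(12 + 6*(1/(-2))/7) - 8 = 36*(12 + 6*(1*(-1/2))/7) - 8 = 36*(12 + (6/7)*(-1/2)) - 8 = 36*(12 - 3/7) - 8 = 36*(81/7) - 8 = 2916/7 - 8 = 2860/7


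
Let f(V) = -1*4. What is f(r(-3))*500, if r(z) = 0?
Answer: -2000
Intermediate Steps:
f(V) = -4
f(r(-3))*500 = -4*500 = -2000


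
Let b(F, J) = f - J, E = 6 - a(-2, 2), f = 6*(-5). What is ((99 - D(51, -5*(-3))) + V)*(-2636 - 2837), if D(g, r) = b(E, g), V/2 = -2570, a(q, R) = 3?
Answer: 27146080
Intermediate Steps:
f = -30
E = 3 (E = 6 - 1*3 = 6 - 3 = 3)
V = -5140 (V = 2*(-2570) = -5140)
b(F, J) = -30 - J
D(g, r) = -30 - g
((99 - D(51, -5*(-3))) + V)*(-2636 - 2837) = ((99 - (-30 - 1*51)) - 5140)*(-2636 - 2837) = ((99 - (-30 - 51)) - 5140)*(-5473) = ((99 - 1*(-81)) - 5140)*(-5473) = ((99 + 81) - 5140)*(-5473) = (180 - 5140)*(-5473) = -4960*(-5473) = 27146080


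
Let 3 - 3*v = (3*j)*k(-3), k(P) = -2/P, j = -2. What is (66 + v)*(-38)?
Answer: -7790/3 ≈ -2596.7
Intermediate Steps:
v = 7/3 (v = 1 - 3*(-2)*(-2/(-3))/3 = 1 - (-2)*(-2*(-⅓)) = 1 - (-2)*2/3 = 1 - ⅓*(-4) = 1 + 4/3 = 7/3 ≈ 2.3333)
(66 + v)*(-38) = (66 + 7/3)*(-38) = (205/3)*(-38) = -7790/3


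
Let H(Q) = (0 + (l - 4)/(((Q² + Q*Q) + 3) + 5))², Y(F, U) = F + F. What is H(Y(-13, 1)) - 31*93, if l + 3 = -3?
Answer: -53323967/18496 ≈ -2883.0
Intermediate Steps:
Y(F, U) = 2*F
l = -6 (l = -3 - 3 = -6)
H(Q) = 100/(8 + 2*Q²)² (H(Q) = (0 + (-6 - 4)/(((Q² + Q*Q) + 3) + 5))² = (0 - 10/(((Q² + Q²) + 3) + 5))² = (0 - 10/((2*Q² + 3) + 5))² = (0 - 10/((3 + 2*Q²) + 5))² = (0 - 10/(8 + 2*Q²))² = (-10/(8 + 2*Q²))² = 100/(8 + 2*Q²)²)
H(Y(-13, 1)) - 31*93 = 25/(4 + (2*(-13))²)² - 31*93 = 25/(4 + (-26)²)² - 2883 = 25/(4 + 676)² - 2883 = 25/680² - 2883 = 25*(1/462400) - 2883 = 1/18496 - 2883 = -53323967/18496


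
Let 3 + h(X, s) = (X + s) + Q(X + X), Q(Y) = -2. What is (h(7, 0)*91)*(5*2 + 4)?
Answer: 2548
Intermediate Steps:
h(X, s) = -5 + X + s (h(X, s) = -3 + ((X + s) - 2) = -3 + (-2 + X + s) = -5 + X + s)
(h(7, 0)*91)*(5*2 + 4) = ((-5 + 7 + 0)*91)*(5*2 + 4) = (2*91)*(10 + 4) = 182*14 = 2548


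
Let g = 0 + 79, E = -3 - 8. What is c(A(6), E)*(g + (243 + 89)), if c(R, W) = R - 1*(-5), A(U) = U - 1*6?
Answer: 2055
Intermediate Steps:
E = -11
A(U) = -6 + U (A(U) = U - 6 = -6 + U)
g = 79
c(R, W) = 5 + R (c(R, W) = R + 5 = 5 + R)
c(A(6), E)*(g + (243 + 89)) = (5 + (-6 + 6))*(79 + (243 + 89)) = (5 + 0)*(79 + 332) = 5*411 = 2055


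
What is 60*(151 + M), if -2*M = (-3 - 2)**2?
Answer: 8310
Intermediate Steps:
M = -25/2 (M = -(-3 - 2)**2/2 = -1/2*(-5)**2 = -1/2*25 = -25/2 ≈ -12.500)
60*(151 + M) = 60*(151 - 25/2) = 60*(277/2) = 8310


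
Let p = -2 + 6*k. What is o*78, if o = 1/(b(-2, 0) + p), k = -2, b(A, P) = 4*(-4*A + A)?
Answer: 39/5 ≈ 7.8000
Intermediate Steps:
b(A, P) = -12*A (b(A, P) = 4*(-3*A) = -12*A)
p = -14 (p = -2 + 6*(-2) = -2 - 12 = -14)
o = ⅒ (o = 1/(-12*(-2) - 14) = 1/(24 - 14) = 1/10 = ⅒ ≈ 0.10000)
o*78 = (⅒)*78 = 39/5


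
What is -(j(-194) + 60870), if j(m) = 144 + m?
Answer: -60820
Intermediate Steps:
-(j(-194) + 60870) = -((144 - 194) + 60870) = -(-50 + 60870) = -1*60820 = -60820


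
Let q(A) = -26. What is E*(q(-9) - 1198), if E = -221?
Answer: 270504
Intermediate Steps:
E*(q(-9) - 1198) = -221*(-26 - 1198) = -221*(-1224) = 270504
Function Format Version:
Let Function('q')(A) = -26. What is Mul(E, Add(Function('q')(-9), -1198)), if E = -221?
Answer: 270504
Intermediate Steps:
Mul(E, Add(Function('q')(-9), -1198)) = Mul(-221, Add(-26, -1198)) = Mul(-221, -1224) = 270504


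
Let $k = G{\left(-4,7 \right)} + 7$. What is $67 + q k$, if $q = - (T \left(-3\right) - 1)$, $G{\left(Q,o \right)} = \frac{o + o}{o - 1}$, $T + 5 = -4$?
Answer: $- \frac{527}{3} \approx -175.67$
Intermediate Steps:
$T = -9$ ($T = -5 - 4 = -9$)
$G{\left(Q,o \right)} = \frac{2 o}{-1 + o}$
$q = -26$ ($q = - (\left(-9\right) \left(-3\right) - 1) = - (27 - 1) = \left(-1\right) 26 = -26$)
$k = \frac{28}{3}$ ($k = 2 \cdot 7 \frac{1}{-1 + 7} + 7 = 2 \cdot 7 \cdot \frac{1}{6} + 7 = \frac{7}{3} + 7 = \frac{28}{3} \approx 9.3333$)
$67 + q k = 67 - \frac{728}{3} = - \frac{527}{3}$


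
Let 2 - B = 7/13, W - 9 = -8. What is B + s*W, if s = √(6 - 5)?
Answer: 32/13 ≈ 2.4615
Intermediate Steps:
W = 1 (W = 9 - 8 = 1)
s = 1 (s = √1 = 1)
B = 19/13 (B = 2 - 7/13 = 19/13 ≈ 1.4615)
B + s*W = 19/13 + 1*1 = 19/13 + 1 = 32/13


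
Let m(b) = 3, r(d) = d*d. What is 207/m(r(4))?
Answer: 69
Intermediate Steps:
r(d) = d²
207/m(r(4)) = 207/3 = 207*(⅓) = 69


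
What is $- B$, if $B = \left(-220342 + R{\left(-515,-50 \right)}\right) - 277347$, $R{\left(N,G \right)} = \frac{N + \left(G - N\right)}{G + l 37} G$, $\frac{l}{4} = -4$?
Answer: $\frac{159759419}{321} \approx 4.9769 \cdot 10^{5}$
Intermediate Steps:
$l = -16$ ($l = 4 \left(-4\right) = -16$)
$R{\left(N,G \right)} = \frac{G^{2}}{-592 + G}$ ($R{\left(N,G \right)} = \frac{N + \left(G - N\right)}{G - 592} G = \frac{G}{G - 592} G = \frac{G}{-592 + G} G = \frac{G^{2}}{-592 + G}$)
$B = - \frac{159759419}{321}$ ($B = \left(-220342 + \frac{\left(-50\right)^{2}}{-592 - 50}\right) - 277347 = \left(-220342 + \frac{2500}{-642}\right) - 277347 = \left(-220342 + 2500 \left(- \frac{1}{642}\right)\right) - 277347 = \left(-220342 - \frac{1250}{321}\right) - 277347 = - \frac{70731032}{321} - 277347 = - \frac{159759419}{321} \approx -4.9769 \cdot 10^{5}$)
$- B = \left(-1\right) \left(- \frac{159759419}{321}\right) = \frac{159759419}{321}$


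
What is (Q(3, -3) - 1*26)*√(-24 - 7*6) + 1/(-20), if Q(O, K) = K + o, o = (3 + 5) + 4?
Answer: -1/20 - 17*I*√66 ≈ -0.05 - 138.11*I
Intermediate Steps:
o = 12 (o = 8 + 4 = 12)
Q(O, K) = 12 + K (Q(O, K) = K + 12 = 12 + K)
(Q(3, -3) - 1*26)*√(-24 - 7*6) + 1/(-20) = ((12 - 3) - 1*26)*√(-24 - 7*6) + 1/(-20) = (9 - 26)*√(-24 - 42) - 1/20 = -17*I*√66 - 1/20 = -1/20 - 17*I*√66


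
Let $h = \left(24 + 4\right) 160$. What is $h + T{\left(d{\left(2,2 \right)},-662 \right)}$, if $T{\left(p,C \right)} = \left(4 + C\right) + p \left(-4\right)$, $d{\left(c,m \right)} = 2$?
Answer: $3814$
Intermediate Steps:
$h = 4480$ ($h = 28 \cdot 160 = 4480$)
$T{\left(p,C \right)} = 4 + C - 4 p$ ($T{\left(p,C \right)} = \left(4 + C\right) - 4 p = 4 + C - 4 p$)
$h + T{\left(d{\left(2,2 \right)},-662 \right)} = 4480 - 666 = 3814$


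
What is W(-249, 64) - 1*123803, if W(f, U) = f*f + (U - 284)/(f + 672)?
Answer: -26142466/423 ≈ -61803.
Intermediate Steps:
W(f, U) = f**2 + (-284 + U)/(672 + f)
W(-249, 64) - 1*123803 = (-284 + 64 + (-249)**3 + 672*(-249)**2)/(672 - 249) - 1*123803 = (-284 + 64 - 15438249 + 672*62001)/423 - 123803 = (-284 + 64 - 15438249 + 41664672)/423 - 123803 = (1/423)*26226203 - 123803 = 26226203/423 - 123803 = -26142466/423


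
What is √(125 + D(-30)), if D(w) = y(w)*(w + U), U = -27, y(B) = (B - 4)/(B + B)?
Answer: 3*√1030/10 ≈ 9.6281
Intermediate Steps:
y(B) = (-4 + B)/(2*B) (y(B) = (-4 + B)/((2*B)) = (-4 + B)*(1/(2*B)) = (-4 + B)/(2*B))
D(w) = (-27 + w)*(-4 + w)/(2*w) (D(w) = ((-4 + w)/(2*w))*(w - 27) = ((-4 + w)/(2*w))*(-27 + w) = (-27 + w)*(-4 + w)/(2*w))
√(125 + D(-30)) = √(125 + (½)*(-27 - 30)*(-4 - 30)/(-30)) = √(125 + (½)*(-1/30)*(-57)*(-34)) = √(125 - 323/10) = √(927/10) = 3*√1030/10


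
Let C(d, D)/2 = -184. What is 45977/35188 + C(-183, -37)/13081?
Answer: 588475953/460294228 ≈ 1.2785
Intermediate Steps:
C(d, D) = -368 (C(d, D) = 2*(-184) = -368)
45977/35188 + C(-183, -37)/13081 = 45977/35188 - 368/13081 = 588475953/460294228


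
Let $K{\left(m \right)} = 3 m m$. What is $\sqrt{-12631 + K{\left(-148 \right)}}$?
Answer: $\sqrt{53081} \approx 230.39$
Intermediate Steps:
$K{\left(m \right)} = 3 m^{2}$
$\sqrt{-12631 + K{\left(-148 \right)}} = \sqrt{-12631 + 3 \left(-148\right)^{2}} = \sqrt{-12631 + 3 \cdot 21904} = \sqrt{-12631 + 65712} = \sqrt{53081}$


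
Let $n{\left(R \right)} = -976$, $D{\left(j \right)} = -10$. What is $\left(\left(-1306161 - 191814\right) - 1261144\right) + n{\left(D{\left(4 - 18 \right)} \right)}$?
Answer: $-2760095$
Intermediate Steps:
$\left(\left(-1306161 - 191814\right) - 1261144\right) + n{\left(D{\left(4 - 18 \right)} \right)} = \left(\left(-1306161 - 191814\right) - 1261144\right) - 976 = \left(-1497975 - 1261144\right) - 976 = -2759119 - 976 = -2760095$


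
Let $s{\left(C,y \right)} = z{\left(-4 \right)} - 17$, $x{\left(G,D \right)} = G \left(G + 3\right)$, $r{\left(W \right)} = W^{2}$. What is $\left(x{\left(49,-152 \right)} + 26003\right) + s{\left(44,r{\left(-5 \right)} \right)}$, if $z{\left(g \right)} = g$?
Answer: $28530$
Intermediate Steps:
$x{\left(G,D \right)} = G \left(3 + G\right)$
$s{\left(C,y \right)} = -21$ ($s{\left(C,y \right)} = -4 - 17 = -21$)
$\left(x{\left(49,-152 \right)} + 26003\right) + s{\left(44,r{\left(-5 \right)} \right)} = \left(49 \left(3 + 49\right) + 26003\right) - 21 = \left(49 \cdot 52 + 26003\right) - 21 = \left(2548 + 26003\right) - 21 = 28551 - 21 = 28530$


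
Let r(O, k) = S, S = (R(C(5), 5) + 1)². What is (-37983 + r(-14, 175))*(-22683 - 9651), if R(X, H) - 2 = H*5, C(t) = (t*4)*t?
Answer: 1202792466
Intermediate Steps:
C(t) = 4*t² (C(t) = (4*t)*t = 4*t²)
R(X, H) = 2 + 5*H (R(X, H) = 2 + H*5 = 2 + 5*H)
S = 784 (S = ((2 + 5*5) + 1)² = ((2 + 25) + 1)² = (27 + 1)² = 28² = 784)
r(O, k) = 784
(-37983 + r(-14, 175))*(-22683 - 9651) = (-37983 + 784)*(-22683 - 9651) = -37199*(-32334) = 1202792466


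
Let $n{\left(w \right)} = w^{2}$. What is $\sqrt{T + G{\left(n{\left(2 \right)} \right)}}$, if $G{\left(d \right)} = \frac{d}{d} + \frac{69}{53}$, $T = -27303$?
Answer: $\frac{i \sqrt{76687661}}{53} \approx 165.23 i$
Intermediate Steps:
$G{\left(d \right)} = \frac{122}{53}$ ($G{\left(d \right)} = 1 + 69 \cdot \frac{1}{53} = 1 + \frac{69}{53} = \frac{122}{53}$)
$\sqrt{T + G{\left(n{\left(2 \right)} \right)}} = \sqrt{-27303 + \frac{122}{53}} = \sqrt{- \frac{1446937}{53}} = \frac{i \sqrt{76687661}}{53}$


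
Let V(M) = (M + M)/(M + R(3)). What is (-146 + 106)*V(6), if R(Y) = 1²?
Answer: -480/7 ≈ -68.571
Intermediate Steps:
R(Y) = 1
V(M) = 2*M/(1 + M) (V(M) = (M + M)/(M + 1) = (2*M)/(1 + M) = 2*M/(1 + M))
(-146 + 106)*V(6) = (-146 + 106)*(2*6/(1 + 6)) = -80*6/7 = -40*12/7 = -480/7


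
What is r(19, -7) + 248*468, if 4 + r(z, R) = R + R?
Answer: 116046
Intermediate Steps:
r(z, R) = -4 + 2*R (r(z, R) = -4 + (R + R) = -4 + 2*R)
r(19, -7) + 248*468 = (-4 + 2*(-7)) + 248*468 = (-4 - 14) + 116064 = -18 + 116064 = 116046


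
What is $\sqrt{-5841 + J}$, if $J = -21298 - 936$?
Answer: $5 i \sqrt{1123} \approx 167.56 i$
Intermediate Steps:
$J = -22234$ ($J = -21298 - 936 = -22234$)
$\sqrt{-5841 + J} = \sqrt{-5841 - 22234} = \sqrt{-28075} = 5 i \sqrt{1123}$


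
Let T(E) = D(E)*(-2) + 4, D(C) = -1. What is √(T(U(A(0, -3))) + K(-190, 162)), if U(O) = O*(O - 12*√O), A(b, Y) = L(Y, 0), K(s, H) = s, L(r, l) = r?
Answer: 2*I*√46 ≈ 13.565*I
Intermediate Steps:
A(b, Y) = Y
T(E) = 6 (T(E) = -1*(-2) + 4 = 2 + 4 = 6)
√(T(U(A(0, -3))) + K(-190, 162)) = √(6 - 190) = √(-184) = 2*I*√46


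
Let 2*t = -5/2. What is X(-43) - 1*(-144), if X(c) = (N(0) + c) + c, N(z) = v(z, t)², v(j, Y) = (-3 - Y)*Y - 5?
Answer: 16873/256 ≈ 65.910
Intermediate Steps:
t = -5/4 (t = (-5/2)/2 = (-5*½)/2 = (½)*(-5/2) = -5/4 ≈ -1.2500)
v(j, Y) = -5 + Y*(-3 - Y) (v(j, Y) = Y*(-3 - Y) - 5 = -5 + Y*(-3 - Y))
N(z) = 2025/256 (N(z) = (-5 - (-5/4)² - 3*(-5/4))² = (-5 - 1*25/16 + 15/4)² = (-5 - 25/16 + 15/4)² = (-45/16)² = 2025/256)
X(c) = 2025/256 + 2*c (X(c) = (2025/256 + c) + c = 2025/256 + 2*c)
X(-43) - 1*(-144) = (2025/256 + 2*(-43)) - 1*(-144) = (2025/256 - 86) + 144 = -19991/256 + 144 = 16873/256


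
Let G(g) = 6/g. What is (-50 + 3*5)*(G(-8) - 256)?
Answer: 35945/4 ≈ 8986.3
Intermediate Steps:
(-50 + 3*5)*(G(-8) - 256) = (-50 + 3*5)*(6/(-8) - 256) = (-50 + 15)*(6*(-⅛) - 256) = -35*(-¾ - 256) = -35*(-1027/4) = 35945/4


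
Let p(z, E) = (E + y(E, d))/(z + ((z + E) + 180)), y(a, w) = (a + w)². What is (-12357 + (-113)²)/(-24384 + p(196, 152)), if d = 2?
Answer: -74572/4407537 ≈ -0.016919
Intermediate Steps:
p(z, E) = (E + (2 + E)²)/(180 + E + 2*z) (p(z, E) = (E + (E + 2)²)/(z + ((z + E) + 180)) = (E + (2 + E)²)/(z + ((E + z) + 180)) = (E + (2 + E)²)/(z + (180 + E + z)) = (E + (2 + E)²)/(180 + E + 2*z))
(-12357 + (-113)²)/(-24384 + p(196, 152)) = (-12357 + (-113)²)/(-24384 + (152 + (2 + 152)²)/(180 + 152 + 2*196)) = (-12357 + 12769)/(-24384 + (152 + 154²)/(180 + 152 + 392)) = 412/(-24384 + (152 + 23716)/724) = 412/(-24384 + (1/724)*23868) = 412/(-24384 + 5967/181) = 412/(-4407537/181) = 412*(-181/4407537) = -74572/4407537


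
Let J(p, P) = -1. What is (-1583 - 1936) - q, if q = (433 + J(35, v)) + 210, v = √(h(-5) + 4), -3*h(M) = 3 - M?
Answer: -4161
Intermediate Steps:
h(M) = -1 + M/3 (h(M) = -(3 - M)/3 = -1 + M/3)
v = 2*√3/3 (v = √((-1 + (⅓)*(-5)) + 4) = √((-1 - 5/3) + 4) = √(-8/3 + 4) = √(4/3) = 2*√3/3 ≈ 1.1547)
q = 642 (q = (433 - 1) + 210 = 432 + 210 = 642)
(-1583 - 1936) - q = (-1583 - 1936) - 1*642 = -3519 - 642 = -4161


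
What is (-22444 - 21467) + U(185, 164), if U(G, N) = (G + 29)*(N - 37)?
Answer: -16733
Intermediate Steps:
U(G, N) = (-37 + N)*(29 + G) (U(G, N) = (29 + G)*(-37 + N) = (-37 + N)*(29 + G))
(-22444 - 21467) + U(185, 164) = (-22444 - 21467) + (-1073 - 37*185 + 29*164 + 185*164) = -43911 + (-1073 - 6845 + 4756 + 30340) = -43911 + 27178 = -16733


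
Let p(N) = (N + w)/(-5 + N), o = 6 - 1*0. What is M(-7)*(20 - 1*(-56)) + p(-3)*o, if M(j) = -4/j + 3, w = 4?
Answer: 7579/28 ≈ 270.68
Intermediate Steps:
o = 6 (o = 6 + 0 = 6)
p(N) = (4 + N)/(-5 + N) (p(N) = (N + 4)/(-5 + N) = (4 + N)/(-5 + N))
M(j) = 3 - 4/j
M(-7)*(20 - 1*(-56)) + p(-3)*o = (3 - 4/(-7))*(20 - 1*(-56)) + ((4 - 3)/(-5 - 3))*6 = (3 - 4*(-1/7))*(20 + 56) + (1/(-8))*6 = (3 + 4/7)*76 - 1/8*1*6 = (25/7)*76 - 1/8*6 = 1900/7 - 3/4 = 7579/28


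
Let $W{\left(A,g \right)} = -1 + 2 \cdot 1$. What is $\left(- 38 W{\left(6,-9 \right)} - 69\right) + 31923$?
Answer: $31816$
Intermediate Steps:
$W{\left(A,g \right)} = 1$ ($W{\left(A,g \right)} = -1 + 2 = 1$)
$\left(- 38 W{\left(6,-9 \right)} - 69\right) + 31923 = \left(\left(-38\right) 1 - 69\right) + 31923 = \left(-38 - 69\right) + 31923 = -107 + 31923 = 31816$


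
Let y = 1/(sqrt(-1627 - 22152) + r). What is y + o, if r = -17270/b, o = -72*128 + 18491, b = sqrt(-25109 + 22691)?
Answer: (-1209*I + 11213475*sqrt(23779) + 80089625*sqrt(2418))/(1209*sqrt(23779) + 8635*sqrt(2418)) ≈ 9275.0 - 0.0019786*I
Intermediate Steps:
b = I*sqrt(2418) (b = sqrt(-2418) = I*sqrt(2418) ≈ 49.173*I)
o = 9275 (o = -9216 + 18491 = 9275)
r = 8635*I*sqrt(2418)/1209 (r = -17270*(-I*sqrt(2418)/2418) = -(-8635)*I*sqrt(2418)/1209 = 8635*I*sqrt(2418)/1209 ≈ 351.21*I)
y = 1/(I*sqrt(23779) + 8635*I*sqrt(2418)/1209) (y = 1/(sqrt(-1627 - 22152) + 8635*I*sqrt(2418)/1209) = 1/(sqrt(-23779) + 8635*I*sqrt(2418)/1209) = 1/(I*sqrt(23779) + 8635*I*sqrt(2418)/1209) ≈ -0.0019786*I)
y + o = 1209*I/(-8635*sqrt(2418) - 1209*sqrt(23779)) + 9275 = 9275 + 1209*I/(-8635*sqrt(2418) - 1209*sqrt(23779))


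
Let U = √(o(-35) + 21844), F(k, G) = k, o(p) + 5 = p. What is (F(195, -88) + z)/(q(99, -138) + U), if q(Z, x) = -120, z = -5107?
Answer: -49120/617 - 2456*√5451/1851 ≈ -177.57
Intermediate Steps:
o(p) = -5 + p
U = 2*√5451 (U = √((-5 - 35) + 21844) = √(-40 + 21844) = √21804 = 2*√5451 ≈ 147.66)
(F(195, -88) + z)/(q(99, -138) + U) = (195 - 5107)/(-120 + 2*√5451) = -4912/(-120 + 2*√5451)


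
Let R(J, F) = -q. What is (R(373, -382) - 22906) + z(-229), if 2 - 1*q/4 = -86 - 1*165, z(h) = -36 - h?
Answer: -23725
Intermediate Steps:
q = 1012 (q = 8 - 4*(-86 - 1*165) = 8 - 4*(-86 - 165) = 8 - 4*(-251) = 8 + 1004 = 1012)
R(J, F) = -1012 (R(J, F) = -1*1012 = -1012)
(R(373, -382) - 22906) + z(-229) = (-1012 - 22906) + (-36 - 1*(-229)) = -23918 + (-36 + 229) = -23918 + 193 = -23725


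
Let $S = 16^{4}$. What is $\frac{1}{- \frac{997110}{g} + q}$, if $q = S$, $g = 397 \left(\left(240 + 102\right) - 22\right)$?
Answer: $\frac{12704}{832469633} \approx 1.5261 \cdot 10^{-5}$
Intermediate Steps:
$g = 127040$ ($g = 397 \left(342 - 22\right) = 397 \cdot 320 = 127040$)
$S = 65536$
$q = 65536$
$\frac{1}{- \frac{997110}{g} + q} = \frac{1}{- \frac{997110}{127040} + 65536} = \frac{1}{\left(-997110\right) \frac{1}{127040} + 65536} = \frac{1}{- \frac{99711}{12704} + 65536} = \frac{1}{\frac{832469633}{12704}} = \frac{12704}{832469633}$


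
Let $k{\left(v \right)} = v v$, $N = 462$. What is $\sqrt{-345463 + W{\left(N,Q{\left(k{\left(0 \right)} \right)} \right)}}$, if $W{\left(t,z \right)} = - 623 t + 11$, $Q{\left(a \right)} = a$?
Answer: $i \sqrt{633278} \approx 795.79 i$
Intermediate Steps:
$k{\left(v \right)} = v^{2}$
$W{\left(t,z \right)} = 11 - 623 t$
$\sqrt{-345463 + W{\left(N,Q{\left(k{\left(0 \right)} \right)} \right)}} = \sqrt{-345463 + \left(11 - 287826\right)} = \sqrt{-345463 - 287815} = \sqrt{-633278} = i \sqrt{633278}$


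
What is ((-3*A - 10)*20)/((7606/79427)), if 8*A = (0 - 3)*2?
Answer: -12311185/7606 ≈ -1618.6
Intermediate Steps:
A = -¾ (A = ((0 - 3)*2)/8 = (-3*2)/8 = (⅛)*(-6) = -¾ ≈ -0.75000)
((-3*A - 10)*20)/((7606/79427)) = ((-3*(-¾) - 10)*20)/((7606/79427)) = ((9/4 - 10)*20)/((7606*(1/79427))) = (-31/4*20)/(7606/79427) = -155*79427/7606 = -12311185/7606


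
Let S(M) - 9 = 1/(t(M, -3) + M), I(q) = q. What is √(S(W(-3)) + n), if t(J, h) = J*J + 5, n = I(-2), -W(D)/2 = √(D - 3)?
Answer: √2*√((66 + 7*I*√6)/(19 + 2*I*√6)) ≈ 2.6364 + 0.0024132*I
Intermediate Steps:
W(D) = -2*√(-3 + D) (W(D) = -2*√(D - 3) = -2*√(-3 + D))
n = -2
t(J, h) = 5 + J² (t(J, h) = J² + 5 = 5 + J²)
S(M) = 9 + 1/(5 + M + M²) (S(M) = 9 + 1/((5 + M²) + M) = 9 + 1/(5 + M + M²))
√(S(W(-3)) + n) = √((46 + 9*(-2*√(-3 - 3)) + 9*(-2*√(-3 - 3))²)/(5 - 2*√(-3 - 3) + (-2*√(-3 - 3))²) - 2) = √((46 + 9*(-2*I*√6) + 9*(-2*I*√6)²)/(5 - 2*I*√6 + (-2*I*√6)²) - 2) = √((46 - 18*I*√6 + 9*(-24))/(5 - 2*I*√6 - 24) - 2) = √((46 - 18*I*√6 - 216)/(-19 - 2*I*√6) - 2) = √((-170 - 18*I*√6)/(-19 - 2*I*√6) - 2) = √(-2 + (-170 - 18*I*√6)/(-19 - 2*I*√6))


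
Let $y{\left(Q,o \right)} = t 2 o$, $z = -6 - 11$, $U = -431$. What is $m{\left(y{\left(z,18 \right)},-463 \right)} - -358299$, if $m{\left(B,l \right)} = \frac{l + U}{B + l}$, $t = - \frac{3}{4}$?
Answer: $\frac{87783702}{245} \approx 3.583 \cdot 10^{5}$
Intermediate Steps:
$t = - \frac{3}{4}$ ($t = \left(-3\right) \frac{1}{4} = - \frac{3}{4} \approx -0.75$)
$z = -17$ ($z = -6 - 11 = -17$)
$y{\left(Q,o \right)} = - \frac{3 o}{2}$ ($y{\left(Q,o \right)} = \left(- \frac{3}{4}\right) 2 o = - \frac{3 o}{2}$)
$m{\left(B,l \right)} = \frac{-431 + l}{B + l}$ ($m{\left(B,l \right)} = \frac{l - 431}{B + l} = \frac{-431 + l}{B + l}$)
$m{\left(y{\left(z,18 \right)},-463 \right)} - -358299 = \frac{-431 - 463}{\left(- \frac{3}{2}\right) 18 - 463} - -358299 = \frac{1}{-27 - 463} \left(-894\right) + 358299 = \frac{1}{-490} \left(-894\right) + 358299 = \left(- \frac{1}{490}\right) \left(-894\right) + 358299 = \frac{447}{245} + 358299 = \frac{87783702}{245}$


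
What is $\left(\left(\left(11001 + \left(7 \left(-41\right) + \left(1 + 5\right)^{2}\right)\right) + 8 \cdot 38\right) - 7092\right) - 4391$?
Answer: $-429$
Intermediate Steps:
$\left(\left(\left(11001 + \left(7 \left(-41\right) + \left(1 + 5\right)^{2}\right)\right) + 8 \cdot 38\right) - 7092\right) - 4391 = \left(\left(\left(11001 - \left(287 - 6^{2}\right)\right) + 304\right) - 7092\right) - 4391 = \left(\left(\left(11001 + \left(-287 + 36\right)\right) + 304\right) - 7092\right) - 4391 = \left(\left(\left(11001 - 251\right) + 304\right) - 7092\right) - 4391 = \left(\left(10750 + 304\right) - 7092\right) - 4391 = \left(11054 - 7092\right) - 4391 = 3962 - 4391 = -429$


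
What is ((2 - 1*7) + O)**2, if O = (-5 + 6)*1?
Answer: 16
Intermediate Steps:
O = 1 (O = 1*1 = 1)
((2 - 1*7) + O)**2 = ((2 - 1*7) + 1)**2 = ((2 - 7) + 1)**2 = (-5 + 1)**2 = (-4)**2 = 16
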